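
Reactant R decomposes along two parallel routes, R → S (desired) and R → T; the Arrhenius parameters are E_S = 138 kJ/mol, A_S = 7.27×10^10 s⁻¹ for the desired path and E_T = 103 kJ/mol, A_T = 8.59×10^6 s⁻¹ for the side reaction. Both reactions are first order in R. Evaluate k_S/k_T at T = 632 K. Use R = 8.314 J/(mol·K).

With equal orders, S_{S/T} = k_S/k_T = (A_S/A_T)·exp[(E_T−E_S)/(RT)].
(E_T−E_S)/(RT) = (103−138)×10³/(8.314×632) = -35000/5254 = -6.661.
k_S/k_T = (7.27×10^10/8.59×10^6)·exp(-6.661) = 8463 × 0.001280 = 10.8.
Since E_S > E_T, raising the temperature improves selectivity toward S.

10.8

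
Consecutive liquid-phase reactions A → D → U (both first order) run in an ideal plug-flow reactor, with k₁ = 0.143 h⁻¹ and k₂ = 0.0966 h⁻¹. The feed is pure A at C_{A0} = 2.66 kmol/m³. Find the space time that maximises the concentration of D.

8.45 h

The intermediate peaks when r₁ = r₂, i.e. k₁e^(−k₁τ) = k₂e^(−k₂τ), giving τ_opt = ln(k₂/k₁)/(k₂−k₁).
= ln(0.0966/0.143)/(0.0966−0.143) = ln(0.6755)/-0.04640 = -0.3923/-0.04640 = 8.45 h.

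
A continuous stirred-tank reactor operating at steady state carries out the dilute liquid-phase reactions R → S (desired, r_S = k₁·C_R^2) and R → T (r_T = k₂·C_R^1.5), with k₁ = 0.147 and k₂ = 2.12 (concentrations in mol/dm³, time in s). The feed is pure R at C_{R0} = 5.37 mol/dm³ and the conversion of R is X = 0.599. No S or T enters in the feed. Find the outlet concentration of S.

Exit C_R = C_{R0}(1−X) = 5.37×0.401 = 2.153 mol/dm³.
A CSTR operates uniformly at the exit composition, giving r_S = 0.6816 and r_T = 6.699 (each k·C_R^n at C_R = 2.153).
Fraction of consumed R going to S: r_S/(r_S+r_T) = 0.09235.
C_S = 0.09235·C_{R0}·X = 0.09235×5.37×0.599 = 0.297 mol/dm³.

0.297 mol/dm³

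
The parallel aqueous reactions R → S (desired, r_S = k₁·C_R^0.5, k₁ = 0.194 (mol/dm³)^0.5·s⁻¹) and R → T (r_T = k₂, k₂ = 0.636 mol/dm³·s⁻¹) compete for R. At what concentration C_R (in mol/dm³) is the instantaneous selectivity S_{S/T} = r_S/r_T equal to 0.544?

S_{S/T} = (k₁/k₂)·C_R^0.5 ⇒ C_R = (S·k₂/k₁)^(2).
= (0.544×0.636/0.194)^(2) = (1.783)^(2) = 3.18 mol/dm³.

3.18 mol/dm³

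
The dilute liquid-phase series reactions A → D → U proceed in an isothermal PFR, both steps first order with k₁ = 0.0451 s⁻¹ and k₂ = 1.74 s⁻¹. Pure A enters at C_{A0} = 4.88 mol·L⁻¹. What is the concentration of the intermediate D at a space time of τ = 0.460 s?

Solving the coupled first-order balances gives C_D(τ) = [k₁/(k₂−k₁)]·C_{A0}·(e^(−k₁τ) − e^(−k₂τ)).
e^(−k₁τ) = e^(−0.0451×0.460) = e^(−0.02075) = 0.9795; e^(−k₂τ) = e^(−0.8004) = 0.4491.
C_D = 0.0451×4.88/(1.74−0.0451) × (0.9795−0.4491) = 0.1299×0.5303 = 0.06886 mol·L⁻¹.

0.0689 mol·L⁻¹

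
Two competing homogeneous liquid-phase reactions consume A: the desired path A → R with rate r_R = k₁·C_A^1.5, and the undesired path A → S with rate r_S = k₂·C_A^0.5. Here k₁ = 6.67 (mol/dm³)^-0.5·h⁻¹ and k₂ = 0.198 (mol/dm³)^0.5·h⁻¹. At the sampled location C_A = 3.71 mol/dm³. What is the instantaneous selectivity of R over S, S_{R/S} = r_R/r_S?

125

S_{R/S} = r_R/r_S = (k₁·C_A^1.5)/(k₂·C_A^0.5) = (k₁/k₂)·C_A.
= (6.67×3.710^1.5) / (0.198×3.710^0.5) = 47.66/0.3814 = 125.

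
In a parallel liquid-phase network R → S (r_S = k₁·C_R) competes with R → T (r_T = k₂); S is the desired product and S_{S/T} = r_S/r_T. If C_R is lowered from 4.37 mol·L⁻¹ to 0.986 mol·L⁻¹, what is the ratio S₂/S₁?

0.226

S_{S/T} = (k₁/k₂)·C_R, so S₂/S₁ = (C_{R,2}/C_{R,1}).
= 0.986/4.37 = 0.226.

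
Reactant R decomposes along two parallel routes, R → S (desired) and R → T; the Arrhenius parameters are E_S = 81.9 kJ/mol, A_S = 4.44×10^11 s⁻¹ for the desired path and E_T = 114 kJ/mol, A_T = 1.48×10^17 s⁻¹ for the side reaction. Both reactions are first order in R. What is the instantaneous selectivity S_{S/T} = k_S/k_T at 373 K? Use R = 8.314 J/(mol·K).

0.0939

Since both paths have the same order in R, the concentration cancels and S_{S/T} = k_S/k_T = (A_S/A_T)·exp[(E_T−E_S)/(RT)].
(E_T−E_S)/(RT) = (114−81.9)×10³/(8.314×373) = 32100/3101 = 10.35.
k_S/k_T = (4.44×10^11/1.48×10^17)·exp(10.35) = 3.000×10^-6 × 31291 = 0.0939.
Since E_S < E_T, lowering the temperature improves selectivity toward S.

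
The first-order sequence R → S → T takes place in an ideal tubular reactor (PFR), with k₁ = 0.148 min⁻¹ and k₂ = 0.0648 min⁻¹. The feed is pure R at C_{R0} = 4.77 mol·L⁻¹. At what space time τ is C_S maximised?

9.93 min

The intermediate peaks when r₁ = r₂, i.e. k₁e^(−k₁τ) = k₂e^(−k₂τ), giving τ_opt = ln(k₂/k₁)/(k₂−k₁).
= ln(0.0648/0.148)/(0.0648−0.148) = ln(0.4378)/-0.08320 = -0.8259/-0.08320 = 9.93 min.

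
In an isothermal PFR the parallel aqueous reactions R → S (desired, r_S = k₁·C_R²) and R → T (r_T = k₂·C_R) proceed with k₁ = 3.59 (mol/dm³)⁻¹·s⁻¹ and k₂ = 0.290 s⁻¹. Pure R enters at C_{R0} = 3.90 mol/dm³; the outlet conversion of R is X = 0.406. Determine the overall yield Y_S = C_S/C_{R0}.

C_R = C_{R0}(1−X) = 2.317 mol/dm³.
Along a PFR/batch, dC_T/dC_R = −r_T/(r_S+r_T) = −k₂/(k₂+k₁·C_R).
Integrating from C_{R0} to C_R: C_T = (0.290/3.59)·ln[(0.290+3.59·3.90)/(0.290+3.59·2.32)] = 0.08078·ln(14.29/8.607) = 0.04096 mol/dm³.
Then C_S = (C_{R0}−C_R) − C_T = 1.583 − 0.04096 = 1.542 mol/dm³.
Y_S = C_S/C_{R0} = 1.542/3.90 = 0.395.

0.395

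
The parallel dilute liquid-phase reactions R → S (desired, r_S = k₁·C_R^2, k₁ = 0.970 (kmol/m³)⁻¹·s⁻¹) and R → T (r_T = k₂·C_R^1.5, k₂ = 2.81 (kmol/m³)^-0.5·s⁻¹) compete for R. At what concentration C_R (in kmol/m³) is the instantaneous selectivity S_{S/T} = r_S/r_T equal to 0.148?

S_{S/T} = (k₁/k₂)·C_R^0.5 ⇒ C_R = (S·k₂/k₁)^(2).
= (0.148×2.81/0.970)^(2) = (0.4287)^(2) = 0.184 kmol/m³.

0.184 kmol/m³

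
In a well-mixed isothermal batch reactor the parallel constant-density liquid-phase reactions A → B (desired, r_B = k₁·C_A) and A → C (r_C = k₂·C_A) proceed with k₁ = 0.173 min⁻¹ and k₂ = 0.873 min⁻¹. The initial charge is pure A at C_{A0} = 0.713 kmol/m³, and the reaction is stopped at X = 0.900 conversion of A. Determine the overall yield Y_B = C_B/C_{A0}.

C_A = C_{A0}(1−X) = 0.07130 kmol/m³.
Both paths are first order in A, so the instantaneous fraction to B is constant: dC_B/d(−C_A) = k₁/(k₁+k₂) = 0.1654.
C_B = 0.1654·(C_{A0}−C_A) = 0.1654×0.6417 = 0.106 kmol/m³.
Y_B = C_B/C_{A0} = 0.1061/0.713 = 0.149.

0.149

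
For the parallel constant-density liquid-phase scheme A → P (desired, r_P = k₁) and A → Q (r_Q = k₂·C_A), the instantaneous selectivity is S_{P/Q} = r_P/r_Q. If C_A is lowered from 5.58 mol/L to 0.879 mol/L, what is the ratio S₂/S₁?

S_{P/Q} = (k₁/k₂)·C_A⁻¹, so S₂/S₁ = (C_{A,2}/C_{A,1})⁻¹.
= 5.58/0.879 = 6.35.
Selectivity toward P rises as C_A falls — low-concentration operation is favoured.

6.35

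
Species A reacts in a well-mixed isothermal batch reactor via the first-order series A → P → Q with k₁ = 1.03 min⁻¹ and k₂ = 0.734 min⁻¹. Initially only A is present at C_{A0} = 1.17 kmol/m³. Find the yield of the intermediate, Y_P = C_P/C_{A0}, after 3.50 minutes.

0.172

Solving the coupled first-order balances gives C_P(t) = [k₁/(k₂−k₁)]·C_{A0}·(e^(−k₁t) − e^(−k₂t)).
e^(−k₁t) = e^(−1.03×3.50) = e^(−3.605) = 0.02719; e^(−k₂t) = e^(−2.569) = 0.07661.
C_P = 1.03×1.17/(0.734−1.03) × (0.02719−0.07661) = (-4.071)×(-0.04942) = 0.2012 kmol/m³.
Y_P = C_P/C_{A0} = 0.2012/1.17 = 0.172.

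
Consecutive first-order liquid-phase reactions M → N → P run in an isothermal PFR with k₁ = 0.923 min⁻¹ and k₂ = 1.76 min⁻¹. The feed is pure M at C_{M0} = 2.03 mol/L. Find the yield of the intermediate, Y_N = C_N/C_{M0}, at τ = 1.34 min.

0.216

Solving the coupled first-order balances gives C_N(τ) = [k₁/(k₂−k₁)]·C_{M0}·(e^(−k₁τ) − e^(−k₂τ)).
e^(−k₁τ) = e^(−0.923×1.34) = e^(−1.237) = 0.2903; e^(−k₂τ) = e^(−2.358) = 0.09457.
C_N = 0.923×2.03/(1.76−0.923) × (0.2903−0.09457) = 2.239×0.1957 = 0.4382 mol/L.
Y_N = C_N/C_{M0} = 0.4382/2.03 = 0.216.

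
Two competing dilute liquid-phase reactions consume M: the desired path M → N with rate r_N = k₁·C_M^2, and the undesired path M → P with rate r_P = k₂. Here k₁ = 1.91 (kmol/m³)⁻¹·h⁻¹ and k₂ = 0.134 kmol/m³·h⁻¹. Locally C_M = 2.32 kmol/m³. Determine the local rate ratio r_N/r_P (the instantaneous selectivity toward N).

S_{N/P} = r_N/r_P = (k₁·C_M^2)/(k₂) = (k₁/k₂)·C_M^2.
= (1.91×2.320^2) / (0.134) = 10.28/0.1340 = 76.7.
Since the desired path is higher order in M, keeping C_M high (PFR or concentrated feed) favours N.

76.7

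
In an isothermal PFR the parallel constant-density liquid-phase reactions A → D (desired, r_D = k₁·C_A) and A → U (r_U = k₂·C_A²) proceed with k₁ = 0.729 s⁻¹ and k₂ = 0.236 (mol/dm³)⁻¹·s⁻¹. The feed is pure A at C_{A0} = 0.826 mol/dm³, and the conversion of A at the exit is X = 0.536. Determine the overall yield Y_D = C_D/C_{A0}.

C_A = C_{A0}(1−X) = 0.3833 mol/dm³.
Along a PFR/batch, dC_D/dC_A = −r_D/(r_D+r_U) = −k₁/(k₁+k₂·C_A).
Integrating from C_{A0} to C_A: C_D = (0.729/0.236)·ln[(0.729+0.236·0.826)/(0.729+0.236·0.383)] = 3.089·ln(0.9239/0.8195) = 0.3707 mol/dm³.
Y_D = C_D/C_{A0} = 0.3707/0.826 = 0.449.

0.449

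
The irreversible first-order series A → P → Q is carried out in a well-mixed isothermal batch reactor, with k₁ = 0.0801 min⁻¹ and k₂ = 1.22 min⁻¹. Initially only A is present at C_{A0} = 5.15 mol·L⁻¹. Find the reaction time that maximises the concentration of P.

2.39 min

The intermediate peaks when r₁ = r₂, i.e. k₁e^(−k₁t) = k₂e^(−k₂t), giving t_opt = ln(k₂/k₁)/(k₂−k₁).
= ln(1.22/0.0801)/(1.22−0.0801) = ln(15.23)/1.140 = 2.723/1.140 = 2.39 min.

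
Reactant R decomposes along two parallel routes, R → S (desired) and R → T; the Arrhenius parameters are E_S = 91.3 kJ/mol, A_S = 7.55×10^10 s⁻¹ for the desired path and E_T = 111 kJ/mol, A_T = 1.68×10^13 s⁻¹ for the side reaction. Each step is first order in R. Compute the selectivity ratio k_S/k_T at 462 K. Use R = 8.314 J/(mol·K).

Since both paths have the same order in R, the concentration cancels and S_{S/T} = k_S/k_T = (A_S/A_T)·exp[(E_T−E_S)/(RT)].
(E_T−E_S)/(RT) = (111−91.3)×10³/(8.314×462) = 19700/3841 = 5.129.
k_S/k_T = (7.55×10^10/1.68×10^13)·exp(5.129) = 0.004494 × 168.8 = 0.759.
Since E_S < E_T, lowering the temperature improves selectivity toward S.

0.759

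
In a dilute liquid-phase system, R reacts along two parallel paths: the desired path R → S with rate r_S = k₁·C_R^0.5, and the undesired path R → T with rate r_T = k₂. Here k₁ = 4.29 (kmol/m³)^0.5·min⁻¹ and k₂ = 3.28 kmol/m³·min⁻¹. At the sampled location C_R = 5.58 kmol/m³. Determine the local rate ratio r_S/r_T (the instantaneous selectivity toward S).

3.09

S_{S/T} = r_S/r_T = (k₁·C_R^0.5)/(k₂) = (k₁/k₂)·C_R^0.5.
= (4.29×5.580^0.5) / (3.28) = 10.13/3.280 = 3.09.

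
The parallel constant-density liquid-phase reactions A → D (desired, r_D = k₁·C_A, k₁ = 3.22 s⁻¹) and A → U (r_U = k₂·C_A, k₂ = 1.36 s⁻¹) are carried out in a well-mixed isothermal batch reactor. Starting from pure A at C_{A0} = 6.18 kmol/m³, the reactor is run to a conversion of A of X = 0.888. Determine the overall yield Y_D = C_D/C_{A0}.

C_A = C_{A0}(1−X) = 0.6922 kmol/m³.
Both paths are first order in A, so the instantaneous fraction to D is constant: dC_D/d(−C_A) = k₁/(k₁+k₂) = 0.7031.
C_D = 0.7031·(C_{A0}−C_A) = 0.7031×5.488 = 3.86 kmol/m³.
Y_D = C_D/C_{A0} = 3.858/6.18 = 0.624.

0.624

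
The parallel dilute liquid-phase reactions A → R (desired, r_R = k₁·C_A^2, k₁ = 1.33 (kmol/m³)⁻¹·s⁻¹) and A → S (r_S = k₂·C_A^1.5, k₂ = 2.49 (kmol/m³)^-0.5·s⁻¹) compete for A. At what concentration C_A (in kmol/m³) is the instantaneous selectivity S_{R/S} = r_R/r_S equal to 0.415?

0.604 kmol/m³

S_{R/S} = (k₁/k₂)·C_A^0.5 ⇒ C_A = (S·k₂/k₁)^(2).
= (0.415×2.49/1.33)^(2) = (0.7770)^(2) = 0.604 kmol/m³.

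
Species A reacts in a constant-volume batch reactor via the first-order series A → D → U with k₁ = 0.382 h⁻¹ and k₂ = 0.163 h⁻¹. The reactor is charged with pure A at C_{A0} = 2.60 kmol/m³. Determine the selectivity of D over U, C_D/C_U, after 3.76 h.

The intermediate concentration in a first-order A→B→C sequence is C_D = k₁C_{A0}(e^(−k₁t) − e^(−k₂t))/(k₂−k₁).
e^(−k₁t) = e^(−0.382×3.76) = e^(−1.436) = 0.2378; e^(−k₂t) = e^(−0.6129) = 0.5418.
C_D = 0.382×2.60/(0.163−0.382) × (0.2378−0.5418) = (-4.535)×(-0.3040) = 1.379 kmol/m³.
C_A = C_{A0}e^(−k₁t) = 0.6183 kmol/m³, so C_U = C_{A0}−C_A−C_D = 0.6031 kmol/m³; C_D/C_U = 2.29.

2.29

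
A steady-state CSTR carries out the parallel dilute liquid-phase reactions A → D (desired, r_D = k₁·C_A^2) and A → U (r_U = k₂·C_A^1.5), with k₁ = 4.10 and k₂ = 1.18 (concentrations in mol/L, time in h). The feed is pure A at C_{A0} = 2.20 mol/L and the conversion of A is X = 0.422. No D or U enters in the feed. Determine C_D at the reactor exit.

Exit C_A = C_{A0}(1−X) = 2.20×0.578 = 1.272 mol/L.
Rates in a CSTR are evaluated at the outlet concentration: r_D = 4.10×1.272^2 = 6.630, r_U = 1.18×1.272^1.5 = 1.692.
Fraction of consumed A going to D: r_D/(r_D+r_U) = 0.7967.
C_D = 0.7967·C_{A0}·X = 0.7967×2.20×0.422 = 0.740 mol/L.

0.740 mol/L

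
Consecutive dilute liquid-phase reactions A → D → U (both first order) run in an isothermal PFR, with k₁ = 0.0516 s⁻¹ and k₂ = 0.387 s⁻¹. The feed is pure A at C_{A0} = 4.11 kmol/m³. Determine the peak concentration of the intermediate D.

At the optimum, C_{D,max}/C_{A0} = (k₁/k₂)^[k₂/(k₂−k₁)].
= (0.0516/0.387)^(0.387/(0.387−0.0516)) = (0.1333)^(1.154) = 0.09779.
C_{D,max} = 0.09779×4.11 = 0.402 kmol/m³.

0.402 kmol/m³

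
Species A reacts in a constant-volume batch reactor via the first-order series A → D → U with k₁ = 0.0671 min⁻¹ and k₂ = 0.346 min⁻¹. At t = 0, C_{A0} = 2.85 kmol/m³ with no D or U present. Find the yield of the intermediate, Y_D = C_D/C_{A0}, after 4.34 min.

For first-order series with pure A initially, C_D(t) = k₁C_{A0}/(k₂−k₁)·(e^(−k₁t) − e^(−k₂t)).
e^(−k₁t) = e^(−0.0671×4.34) = e^(−0.2912) = 0.7474; e^(−k₂t) = e^(−1.502) = 0.2228.
C_D = 0.0671×2.85/(0.346−0.0671) × (0.7474−0.2228) = 0.6857×0.5246 = 0.3597 kmol/m³.
Y_D = C_D/C_{A0} = 0.3597/2.85 = 0.126.

0.126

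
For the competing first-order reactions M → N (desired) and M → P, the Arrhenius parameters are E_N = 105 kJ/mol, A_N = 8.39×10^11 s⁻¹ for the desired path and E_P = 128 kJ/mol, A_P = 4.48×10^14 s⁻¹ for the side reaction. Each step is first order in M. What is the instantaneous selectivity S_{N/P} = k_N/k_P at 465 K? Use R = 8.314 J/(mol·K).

0.718

Since both paths have the same order in M, the concentration cancels and S_{N/P} = k_N/k_P = (A_N/A_P)·exp[(E_P−E_N)/(RT)].
(E_P−E_N)/(RT) = (128−105)×10³/(8.314×465) = 23000/3866 = 5.949.
k_N/k_P = (8.39×10^11/4.48×10^14)·exp(5.949) = 0.001873 × 383.5 = 0.718.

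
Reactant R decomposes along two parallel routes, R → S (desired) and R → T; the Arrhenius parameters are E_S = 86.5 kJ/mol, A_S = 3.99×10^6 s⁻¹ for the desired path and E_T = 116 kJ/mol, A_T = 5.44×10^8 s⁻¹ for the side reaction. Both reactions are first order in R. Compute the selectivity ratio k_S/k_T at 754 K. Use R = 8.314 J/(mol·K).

k_S/k_T = (A_S/A_T)·exp[−(E_S−E_T)/(RT)] = (A_S/A_T)·exp[(E_T−E_S)/(RT)].
(E_T−E_S)/(RT) = (116−86.5)×10³/(8.314×754) = 29500/6269 = 4.706.
k_S/k_T = (3.99×10^6/5.44×10^8)·exp(4.706) = 0.007335 × 110.6 = 0.811.
Since E_S < E_T, lowering the temperature improves selectivity toward S.

0.811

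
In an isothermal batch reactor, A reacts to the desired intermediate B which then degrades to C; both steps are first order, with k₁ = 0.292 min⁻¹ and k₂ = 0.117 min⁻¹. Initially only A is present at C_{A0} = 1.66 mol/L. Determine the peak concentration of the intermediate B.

For a first-order series the maximum intermediate yield is C_{B,max}/C_{A0} = (k₁/k₂)^[k₂/(k₂−k₁)].
= (0.292/0.117)^(0.117/(0.117−0.292)) = (2.496)^(-0.6686) = 0.5426.
C_{B,max} = 0.5426×1.66 = 0.901 mol/L.

0.901 mol/L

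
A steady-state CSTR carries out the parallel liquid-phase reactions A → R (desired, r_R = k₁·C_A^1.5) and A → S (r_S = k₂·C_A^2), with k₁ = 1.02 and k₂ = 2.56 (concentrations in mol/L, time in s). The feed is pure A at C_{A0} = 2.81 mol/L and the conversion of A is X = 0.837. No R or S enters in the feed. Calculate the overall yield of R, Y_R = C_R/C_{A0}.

Exit C_A = C_{A0}(1−X) = 2.81×0.163 = 0.4580 mol/L.
A CSTR operates uniformly at the exit composition, giving r_R = 0.3162 and r_S = 0.5371 (each k·C_A^n at C_A = 0.4580).
Fraction of consumed A going to R: r_R/(r_R+r_S) = 0.3706.
C_R = 0.3706·C_{A0}·X = 0.3706×2.81×0.837 = 0.872 mol/L; Y_R = C_R/C_{A0} = 0.310.

0.310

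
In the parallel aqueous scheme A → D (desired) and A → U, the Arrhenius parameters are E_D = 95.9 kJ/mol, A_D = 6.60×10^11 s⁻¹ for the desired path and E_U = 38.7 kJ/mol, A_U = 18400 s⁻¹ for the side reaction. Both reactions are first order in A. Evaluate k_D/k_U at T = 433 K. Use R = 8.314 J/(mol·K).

4.51

With equal orders, S_{D/U} = k_D/k_U = (A_D/A_U)·exp[(E_U−E_D)/(RT)].
(E_U−E_D)/(RT) = (38.7−95.9)×10³/(8.314×433) = -57200/3600 = -15.89.
k_D/k_U = (6.60×10^11/18400)·exp(-15.89) = 3.587×10^7 × 1.257×10^-7 = 4.51.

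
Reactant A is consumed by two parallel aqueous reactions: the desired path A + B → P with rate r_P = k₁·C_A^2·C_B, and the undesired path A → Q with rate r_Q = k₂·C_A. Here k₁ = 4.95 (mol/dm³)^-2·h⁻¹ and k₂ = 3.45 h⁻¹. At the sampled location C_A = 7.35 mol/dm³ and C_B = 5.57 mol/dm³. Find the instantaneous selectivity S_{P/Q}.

S_{P/Q} = r_P/r_Q = (k₁·C_A^2·C_B)/(k₂·C_A) = (k₁/k₂)·C_A·C_B.
= (4.95×7.350^2×5.570) / (3.45×7.350) = 1489/25.36 = 58.7.
Since the desired path is higher order in A, keeping C_A high (PFR or concentrated feed) favours P.

58.7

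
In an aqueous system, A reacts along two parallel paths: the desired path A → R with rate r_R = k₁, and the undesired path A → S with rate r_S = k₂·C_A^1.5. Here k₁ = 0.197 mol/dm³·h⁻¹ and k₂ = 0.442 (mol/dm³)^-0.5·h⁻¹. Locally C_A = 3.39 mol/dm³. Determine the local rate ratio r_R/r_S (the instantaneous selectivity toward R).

S_{R/S} = r_R/r_S = (k₁)/(k₂·C_A^1.5) = (k₁/k₂)·C_A^-1.5.
= (0.197) / (0.442×3.390^1.5) = 0.1970/2.759 = 0.0714.
The undesired path is higher order in A, so low C_A (CSTR or dilute feed) favours R.

0.0714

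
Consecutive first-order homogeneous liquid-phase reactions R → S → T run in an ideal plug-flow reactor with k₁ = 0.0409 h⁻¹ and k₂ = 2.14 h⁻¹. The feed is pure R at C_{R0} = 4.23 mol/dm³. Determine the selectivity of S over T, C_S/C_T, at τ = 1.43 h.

0.444

The intermediate concentration in a first-order A→B→C sequence is C_S = k₁C_{R0}(e^(−k₁τ) − e^(−k₂τ))/(k₂−k₁).
e^(−k₁τ) = e^(−0.0409×1.43) = e^(−0.05849) = 0.9432; e^(−k₂τ) = e^(−3.060) = 0.04688.
C_S = 0.0409×4.23/(2.14−0.0409) × (0.9432−0.04688) = 0.08242×0.8963 = 0.07387 mol/dm³.
C_R = C_{R0}e^(−k₁τ) = 3.990 mol/dm³, so C_T = C_{R0}−C_R−C_S = 0.1664 mol/dm³; C_S/C_T = 0.444.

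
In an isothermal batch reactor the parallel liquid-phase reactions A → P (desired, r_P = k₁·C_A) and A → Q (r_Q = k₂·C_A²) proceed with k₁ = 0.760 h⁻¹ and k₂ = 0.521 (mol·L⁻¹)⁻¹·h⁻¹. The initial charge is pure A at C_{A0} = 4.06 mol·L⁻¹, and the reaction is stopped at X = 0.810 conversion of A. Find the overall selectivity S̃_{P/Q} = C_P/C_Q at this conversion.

0.672

C_A = C_{A0}(1−X) = 0.7714 mol·L⁻¹.
Along a PFR/batch, dC_P/dC_A = −r_P/(r_P+r_Q) = −k₁/(k₁+k₂·C_A).
Integrating from C_{A0} to C_A: C_P = (0.760/0.521)·ln[(0.760+0.521·4.06)/(0.760+0.521·0.771)] = 1.459·ln(2.875/1.162) = 1.322 mol·L⁻¹.
C_Q = (C_{A0}−C_A)−C_P = 1.967 mol·L⁻¹; S̃_{P/Q} = 1.322/1.967 = 0.672.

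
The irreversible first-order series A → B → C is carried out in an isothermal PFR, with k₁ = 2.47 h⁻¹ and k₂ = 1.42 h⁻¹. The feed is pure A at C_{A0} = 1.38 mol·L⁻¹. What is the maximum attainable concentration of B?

0.653 mol·L⁻¹

For a first-order series the maximum intermediate yield is C_{B,max}/C_{A0} = (k₁/k₂)^[k₂/(k₂−k₁)].
= (2.47/1.42)^(1.42/(1.42−2.47)) = (1.739)^(-1.352) = 0.4730.
C_{B,max} = 0.4730×1.38 = 0.653 mol·L⁻¹.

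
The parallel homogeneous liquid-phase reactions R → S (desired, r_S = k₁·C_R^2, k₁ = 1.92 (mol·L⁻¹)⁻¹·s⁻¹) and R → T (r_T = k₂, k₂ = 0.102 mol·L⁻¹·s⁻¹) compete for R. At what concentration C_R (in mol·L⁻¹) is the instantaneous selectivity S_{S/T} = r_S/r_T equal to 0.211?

0.106 mol·L⁻¹

S_{S/T} = (k₁/k₂)·C_R^2 ⇒ C_R = (S·k₂/k₁)^(0.5).
= (0.211×0.102/1.92)^(0.5) = (0.01121)^(0.5) = 0.106 mol·L⁻¹.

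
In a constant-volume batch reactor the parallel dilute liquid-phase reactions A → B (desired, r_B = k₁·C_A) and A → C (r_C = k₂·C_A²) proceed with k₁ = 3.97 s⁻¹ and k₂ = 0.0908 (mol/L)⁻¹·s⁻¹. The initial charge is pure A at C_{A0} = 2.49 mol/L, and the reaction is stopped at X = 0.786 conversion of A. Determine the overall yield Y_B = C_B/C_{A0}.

0.760

C_A = C_{A0}(1−X) = 0.5329 mol/L.
Along a PFR/batch, dC_B/dC_A = −r_B/(r_B+r_C) = −k₁/(k₁+k₂·C_A).
Integrating from C_{A0} to C_A: C_B = (3.97/0.0908)·ln[(3.97+0.0908·2.49)/(3.97+0.0908·0.533)] = 43.72·ln(4.196/4.018) = 1.892 mol/L.
Y_B = C_B/C_{A0} = 1.892/2.49 = 0.760.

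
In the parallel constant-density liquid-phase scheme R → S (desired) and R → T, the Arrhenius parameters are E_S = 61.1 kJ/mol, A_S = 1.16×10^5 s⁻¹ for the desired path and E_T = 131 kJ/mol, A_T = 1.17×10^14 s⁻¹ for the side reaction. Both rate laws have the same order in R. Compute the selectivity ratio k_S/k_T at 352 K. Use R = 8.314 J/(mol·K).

Since both paths have the same order in R, the concentration cancels and S_{S/T} = k_S/k_T = (A_S/A_T)·exp[(E_T−E_S)/(RT)].
(E_T−E_S)/(RT) = (131−61.1)×10³/(8.314×352) = 69900/2927 = 23.88.
k_S/k_T = (1.16×10^5/1.17×10^14)·exp(23.88) = 9.915×10^-10 × 2.361×10^10 = 23.4.
Since E_S < E_T, lowering the temperature improves selectivity toward S.

23.4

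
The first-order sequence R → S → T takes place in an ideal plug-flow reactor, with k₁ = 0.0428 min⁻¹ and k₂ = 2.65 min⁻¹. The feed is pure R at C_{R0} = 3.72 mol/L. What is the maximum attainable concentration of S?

Evaluating C_S at τ_opt = ln(k₂/k₁)/(k₂−k₁) gives C_{S,max}/C_{R0} = (k₁/k₂)^[k₂/(k₂−k₁)].
= (0.0428/2.65)^(2.65/(2.65−0.0428)) = (0.01615)^(1.016) = 0.01509.
C_{S,max} = 0.01509×3.72 = 0.0561 mol/L.

0.0561 mol/L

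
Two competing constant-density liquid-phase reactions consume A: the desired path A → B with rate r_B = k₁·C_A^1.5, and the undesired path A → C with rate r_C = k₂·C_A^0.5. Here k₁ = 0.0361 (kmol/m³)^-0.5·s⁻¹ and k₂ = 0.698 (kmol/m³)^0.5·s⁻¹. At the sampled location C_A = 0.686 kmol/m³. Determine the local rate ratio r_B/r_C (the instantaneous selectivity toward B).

0.0355

S_{B/C} = r_B/r_C = (k₁·C_A^1.5)/(k₂·C_A^0.5) = (k₁/k₂)·C_A.
= (0.0361×0.6860^1.5) / (0.698×0.6860^0.5) = 0.02051/0.5781 = 0.0355.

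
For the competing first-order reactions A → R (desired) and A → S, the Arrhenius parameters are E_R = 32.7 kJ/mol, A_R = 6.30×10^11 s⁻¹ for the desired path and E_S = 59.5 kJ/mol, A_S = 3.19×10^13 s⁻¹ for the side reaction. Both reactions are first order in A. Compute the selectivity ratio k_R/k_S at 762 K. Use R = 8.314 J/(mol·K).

1.36

With equal orders, S_{R/S} = k_R/k_S = (A_R/A_S)·exp[(E_S−E_R)/(RT)].
(E_S−E_R)/(RT) = (59.5−32.7)×10³/(8.314×762) = 26800/6335 = 4.230.
k_R/k_S = (6.30×10^11/3.19×10^13)·exp(4.230) = 0.01975 × 68.74 = 1.36.
Since E_R < E_S, lowering the temperature improves selectivity toward R.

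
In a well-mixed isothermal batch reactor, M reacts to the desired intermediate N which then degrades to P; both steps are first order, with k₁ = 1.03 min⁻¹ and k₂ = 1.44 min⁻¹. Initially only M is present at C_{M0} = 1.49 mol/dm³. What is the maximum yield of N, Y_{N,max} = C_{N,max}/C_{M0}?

Evaluating C_N at t_opt = ln(k₂/k₁)/(k₂−k₁) gives C_{N,max}/C_{M0} = (k₁/k₂)^[k₂/(k₂−k₁)].
= (1.03/1.44)^(1.44/(1.44−1.03)) = (0.7153)^(3.512) = 0.3082.

0.308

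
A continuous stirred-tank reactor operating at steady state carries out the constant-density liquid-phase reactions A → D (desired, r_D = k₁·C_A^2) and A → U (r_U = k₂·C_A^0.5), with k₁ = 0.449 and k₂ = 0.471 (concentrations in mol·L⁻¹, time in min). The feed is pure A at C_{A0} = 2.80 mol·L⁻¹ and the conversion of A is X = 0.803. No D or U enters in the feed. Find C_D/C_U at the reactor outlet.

0.391

Exit C_A = C_{A0}(1−X) = 2.80×0.197 = 0.5516 mol·L⁻¹.
Rates in a CSTR are evaluated at the outlet concentration: r_D = 0.449×0.5516^2 = 0.1366, r_U = 0.471×0.5516^0.5 = 0.3498.
Overall selectivity = C_D/C_U = r_Dτ/(r_Uτ) = r_D/r_U = 0.391.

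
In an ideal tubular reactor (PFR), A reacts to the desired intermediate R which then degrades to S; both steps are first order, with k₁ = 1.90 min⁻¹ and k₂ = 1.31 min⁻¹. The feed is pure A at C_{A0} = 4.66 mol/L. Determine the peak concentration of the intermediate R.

At the optimum, C_{R,max}/C_{A0} = (k₁/k₂)^[k₂/(k₂−k₁)].
= (1.90/1.31)^(1.31/(1.31−1.90)) = (1.450)^(-2.220) = 0.4380.
C_{R,max} = 0.4380×4.66 = 2.04 mol/L.

2.04 mol/L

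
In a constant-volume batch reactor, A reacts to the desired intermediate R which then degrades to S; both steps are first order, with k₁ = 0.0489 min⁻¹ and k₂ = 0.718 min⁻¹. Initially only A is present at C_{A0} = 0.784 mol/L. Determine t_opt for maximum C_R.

The intermediate peaks when r₁ = r₂, i.e. k₁e^(−k₁t) = k₂e^(−k₂t), giving t_opt = ln(k₂/k₁)/(k₂−k₁).
= ln(0.718/0.0489)/(0.718−0.0489) = ln(14.68)/0.6691 = 2.687/0.6691 = 4.02 min.

4.02 min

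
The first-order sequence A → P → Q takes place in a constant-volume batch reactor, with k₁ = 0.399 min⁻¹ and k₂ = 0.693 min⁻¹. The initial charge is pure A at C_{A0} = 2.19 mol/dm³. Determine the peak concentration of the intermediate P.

0.596 mol/dm³

For a first-order series the maximum intermediate yield is C_{P,max}/C_{A0} = (k₁/k₂)^[k₂/(k₂−k₁)].
= (0.399/0.693)^(0.693/(0.693−0.399)) = (0.5758)^(2.357) = 0.2722.
C_{P,max} = 0.2722×2.19 = 0.596 mol/dm³.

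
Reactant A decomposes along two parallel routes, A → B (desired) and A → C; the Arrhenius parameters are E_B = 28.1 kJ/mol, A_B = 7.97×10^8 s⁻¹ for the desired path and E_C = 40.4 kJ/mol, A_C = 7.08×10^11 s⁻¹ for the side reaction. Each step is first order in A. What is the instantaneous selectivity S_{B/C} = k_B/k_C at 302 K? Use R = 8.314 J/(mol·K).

0.151

With equal orders, S_{B/C} = k_B/k_C = (A_B/A_C)·exp[(E_C−E_B)/(RT)].
(E_C−E_B)/(RT) = (40.4−28.1)×10³/(8.314×302) = 12300/2511 = 4.899.
k_B/k_C = (7.97×10^8/7.08×10^11)·exp(4.899) = 0.001126 × 134.1 = 0.151.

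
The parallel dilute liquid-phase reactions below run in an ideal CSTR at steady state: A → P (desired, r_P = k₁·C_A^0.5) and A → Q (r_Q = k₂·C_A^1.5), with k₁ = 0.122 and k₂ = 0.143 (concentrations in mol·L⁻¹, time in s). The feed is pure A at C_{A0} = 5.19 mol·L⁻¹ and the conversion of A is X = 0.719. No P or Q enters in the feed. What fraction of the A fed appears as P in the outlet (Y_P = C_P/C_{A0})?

0.265

Exit C_A = C_{A0}(1−X) = 5.19×0.281 = 1.458 mol·L⁻¹.
In a CSTR the entire volume is at exit conditions, so r_P = 0.122×1.458^0.5 = 0.1473 and r_Q = 0.143×1.458^1.5 = 0.2519.
Fraction of consumed A going to P: r_P/(r_P+r_Q) = 0.3691.
C_P = 0.3691·C_{A0}·X = 0.3691×5.19×0.719 = 1.38 mol·L⁻¹; Y_P = C_P/C_{A0} = 0.265.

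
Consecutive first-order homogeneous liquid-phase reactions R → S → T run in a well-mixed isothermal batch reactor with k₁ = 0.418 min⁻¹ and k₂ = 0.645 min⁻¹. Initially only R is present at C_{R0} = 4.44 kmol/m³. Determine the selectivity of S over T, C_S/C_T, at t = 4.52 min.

Solving the coupled first-order balances gives C_S(t) = [k₁/(k₂−k₁)]·C_{R0}·(e^(−k₁t) − e^(−k₂t)).
e^(−k₁t) = e^(−0.418×4.52) = e^(−1.889) = 0.1512; e^(−k₂t) = e^(−2.915) = 0.05418.
C_S = 0.418×4.44/(0.645−0.418) × (0.1512−0.05418) = 8.176×0.09699 = 0.7929 kmol/m³.
C_R = C_{R0}e^(−k₁t) = 0.6712 kmol/m³, so C_T = C_{R0}−C_R−C_S = 2.976 kmol/m³; C_S/C_T = 0.266.

0.266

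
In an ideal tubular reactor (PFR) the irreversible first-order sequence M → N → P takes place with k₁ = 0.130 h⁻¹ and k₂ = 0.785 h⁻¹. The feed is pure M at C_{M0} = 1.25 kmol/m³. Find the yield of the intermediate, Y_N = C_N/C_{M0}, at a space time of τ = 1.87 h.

Solving the coupled first-order balances gives C_N(τ) = [k₁/(k₂−k₁)]·C_{M0}·(e^(−k₁τ) − e^(−k₂τ)).
e^(−k₁τ) = e^(−0.130×1.87) = e^(−0.2431) = 0.7842; e^(−k₂τ) = e^(−1.468) = 0.2304.
C_N = 0.130×1.25/(0.785−0.130) × (0.7842−0.2304) = 0.2481×0.5538 = 0.1374 kmol/m³.
Y_N = C_N/C_{M0} = 0.1374/1.25 = 0.110.

0.110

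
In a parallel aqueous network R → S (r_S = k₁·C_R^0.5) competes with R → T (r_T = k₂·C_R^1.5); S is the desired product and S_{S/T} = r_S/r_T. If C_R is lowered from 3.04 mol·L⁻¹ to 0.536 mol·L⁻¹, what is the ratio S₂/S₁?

S_{S/T} = (k₁/k₂)·C_R⁻¹, so S₂/S₁ = (C_{R,2}/C_{R,1})⁻¹.
= 3.04/0.536 = 5.67.
Selectivity toward S rises as C_R falls — low-concentration operation is favoured.

5.67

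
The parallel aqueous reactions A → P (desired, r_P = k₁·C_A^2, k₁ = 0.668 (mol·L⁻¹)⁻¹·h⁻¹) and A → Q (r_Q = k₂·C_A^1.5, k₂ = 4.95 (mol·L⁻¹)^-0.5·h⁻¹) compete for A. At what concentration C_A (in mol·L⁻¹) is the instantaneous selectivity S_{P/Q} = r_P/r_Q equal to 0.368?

S_{P/Q} = (k₁/k₂)·C_A^0.5 ⇒ C_A = (S·k₂/k₁)^(2).
= (0.368×4.95/0.668)^(2) = (2.727)^(2) = 7.44 mol·L⁻¹.

7.44 mol·L⁻¹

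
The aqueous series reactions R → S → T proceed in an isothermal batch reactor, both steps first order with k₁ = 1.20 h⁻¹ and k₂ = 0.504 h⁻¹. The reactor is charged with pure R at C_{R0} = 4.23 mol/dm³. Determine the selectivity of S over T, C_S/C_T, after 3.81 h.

0.311

For first-order series with pure R initially, C_S(t) = k₁C_{R0}/(k₂−k₁)·(e^(−k₁t) − e^(−k₂t)).
e^(−k₁t) = e^(−1.20×3.81) = e^(−4.572) = 0.01034; e^(−k₂t) = e^(−1.920) = 0.1466.
C_S = 1.20×4.23/(0.504−1.20) × (0.01034−0.1466) = (-7.293)×(-0.1362) = 0.9936 mol/dm³.
C_R = C_{R0}e^(−k₁t) = 0.04373 mol/dm³, so C_T = C_{R0}−C_R−C_S = 3.193 mol/dm³; C_S/C_T = 0.311.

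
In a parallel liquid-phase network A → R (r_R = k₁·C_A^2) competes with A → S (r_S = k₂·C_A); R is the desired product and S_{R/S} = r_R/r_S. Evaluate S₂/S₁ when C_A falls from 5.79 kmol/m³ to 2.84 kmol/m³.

0.491

S_{R/S} = (k₁/k₂)·C_A, so S₂/S₁ = (C_{A,2}/C_{A,1}).
= 2.84/5.79 = 0.491.
Selectivity toward R falls as C_A falls — high-concentration operation is favoured.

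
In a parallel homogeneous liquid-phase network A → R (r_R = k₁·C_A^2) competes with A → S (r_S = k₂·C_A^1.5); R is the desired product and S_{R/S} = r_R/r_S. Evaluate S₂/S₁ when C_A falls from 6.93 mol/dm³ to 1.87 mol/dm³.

0.519

S_{R/S} = (k₁/k₂)·C_A^0.5, so S₂/S₁ = (C_{A,2}/C_{A,1})^0.5.
= (1.87/6.93)^0.5 = (0.2698)^0.5 = 0.519.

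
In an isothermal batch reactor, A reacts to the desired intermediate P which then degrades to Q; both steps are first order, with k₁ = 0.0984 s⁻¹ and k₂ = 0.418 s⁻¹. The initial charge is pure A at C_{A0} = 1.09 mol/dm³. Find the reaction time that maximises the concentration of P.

4.53 s

Setting dC_P/dt = 0 gives t_opt = ln(k₂/k₁)/(k₂−k₁).
= ln(0.418/0.0984)/(0.418−0.0984) = ln(4.248)/0.3196 = 1.446/0.3196 = 4.53 s.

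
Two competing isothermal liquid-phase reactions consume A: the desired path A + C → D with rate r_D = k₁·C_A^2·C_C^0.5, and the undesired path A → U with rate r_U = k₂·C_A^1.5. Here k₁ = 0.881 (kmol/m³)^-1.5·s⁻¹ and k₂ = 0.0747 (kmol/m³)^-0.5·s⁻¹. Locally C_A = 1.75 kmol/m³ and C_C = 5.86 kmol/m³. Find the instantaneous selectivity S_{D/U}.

37.8

S_{D/U} = r_D/r_U = (k₁·C_A^2·C_C^0.5)/(k₂·C_A^1.5) = (k₁/k₂)·C_A^0.5·C_C^0.5.
= (0.881×1.750^2×5.860^0.5) / (0.0747×1.750^1.5) = 6.531/0.1729 = 37.8.
Since the desired path is higher order in A, keeping C_A high (PFR or concentrated feed) favours D.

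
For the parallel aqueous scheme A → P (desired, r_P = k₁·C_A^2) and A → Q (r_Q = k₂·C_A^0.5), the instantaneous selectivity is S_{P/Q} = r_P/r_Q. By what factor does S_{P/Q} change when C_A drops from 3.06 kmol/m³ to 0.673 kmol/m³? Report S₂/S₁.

S_{P/Q} = (k₁/k₂)·C_A^1.5, so S₂/S₁ = (C_{A,2}/C_{A,1})^1.5.
= (0.673/3.06)^1.5 = (0.2199)^1.5 = 0.103.
Selectivity toward P falls as C_A falls — high-concentration operation is favoured.

0.103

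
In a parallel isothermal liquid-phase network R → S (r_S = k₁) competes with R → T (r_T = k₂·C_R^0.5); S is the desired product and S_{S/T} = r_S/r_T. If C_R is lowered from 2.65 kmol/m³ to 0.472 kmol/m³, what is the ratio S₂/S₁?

2.37

S_{S/T} = (k₁/k₂)·C_R^-0.5, so S₂/S₁ = (C_{R,2}/C_{R,1})^-0.5.
= (0.472/2.65)^(-0.5) = (0.1781)^(-0.5) = 2.37.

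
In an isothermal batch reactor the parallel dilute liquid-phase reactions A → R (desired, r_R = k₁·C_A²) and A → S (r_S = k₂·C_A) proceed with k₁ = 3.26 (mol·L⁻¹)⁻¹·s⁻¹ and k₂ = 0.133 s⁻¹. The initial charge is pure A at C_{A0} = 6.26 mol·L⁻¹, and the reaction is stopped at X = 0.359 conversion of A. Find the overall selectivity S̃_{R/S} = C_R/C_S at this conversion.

C_A = C_{A0}(1−X) = 4.013 mol·L⁻¹.
Along a PFR/batch, dC_S/dC_A = −r_S/(r_R+r_S) = −k₂/(k₂+k₁·C_A).
Integrating from C_{A0} to C_A: C_S = (0.133/3.26)·ln[(0.133+3.26·6.26)/(0.133+3.26·4.01)] = 0.04080·ln(20.54/13.21) = 0.01800 mol·L⁻¹.
Then C_R = (C_{A0}−C_A) − C_S = 2.247 − 0.01800 = 2.229 mol·L⁻¹.
S̃_{R/S} = C_R/C_S = 2.229/0.01800 = 124.

124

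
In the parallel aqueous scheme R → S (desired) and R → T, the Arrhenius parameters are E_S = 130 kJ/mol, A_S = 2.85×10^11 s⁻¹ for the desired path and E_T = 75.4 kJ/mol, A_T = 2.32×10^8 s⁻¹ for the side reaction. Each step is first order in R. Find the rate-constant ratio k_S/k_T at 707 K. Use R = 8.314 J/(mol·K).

0.114

With equal orders, S_{S/T} = k_S/k_T = (A_S/A_T)·exp[(E_T−E_S)/(RT)].
(E_T−E_S)/(RT) = (75.4−130)×10³/(8.314×707) = -54600/5878 = -9.289.
k_S/k_T = (2.85×10^11/2.32×10^8)·exp(-9.289) = 1228 × 9.245×10^-5 = 0.114.
Since E_S > E_T, raising the temperature improves selectivity toward S.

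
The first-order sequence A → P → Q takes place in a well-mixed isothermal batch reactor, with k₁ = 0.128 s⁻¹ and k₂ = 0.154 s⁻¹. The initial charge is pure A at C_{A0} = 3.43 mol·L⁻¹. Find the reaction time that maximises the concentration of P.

7.11 s

For first-order series the maximum of C_P occurs at t_opt = ln(k₂/k₁)/(k₂−k₁).
= ln(0.154/0.128)/(0.154−0.128) = ln(1.203)/0.02600 = 0.1849/0.02600 = 7.11 s.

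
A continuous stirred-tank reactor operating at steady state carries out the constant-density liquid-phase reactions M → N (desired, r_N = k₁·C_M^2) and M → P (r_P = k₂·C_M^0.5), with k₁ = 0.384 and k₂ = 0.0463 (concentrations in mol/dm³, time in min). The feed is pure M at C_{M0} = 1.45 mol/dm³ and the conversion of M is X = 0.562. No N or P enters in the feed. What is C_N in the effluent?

Exit C_M = C_{M0}(1−X) = 1.45×0.438 = 0.6351 mol/dm³.
Rates in a CSTR are evaluated at the outlet concentration: r_N = 0.384×0.6351^2 = 0.1549, r_P = 0.0463×0.6351^0.5 = 0.03690.
Fraction of consumed M going to N: r_N/(r_N+r_P) = 0.8076.
C_N = 0.8076·C_{M0}·X = 0.8076×1.45×0.562 = 0.658 mol/dm³.

0.658 mol/dm³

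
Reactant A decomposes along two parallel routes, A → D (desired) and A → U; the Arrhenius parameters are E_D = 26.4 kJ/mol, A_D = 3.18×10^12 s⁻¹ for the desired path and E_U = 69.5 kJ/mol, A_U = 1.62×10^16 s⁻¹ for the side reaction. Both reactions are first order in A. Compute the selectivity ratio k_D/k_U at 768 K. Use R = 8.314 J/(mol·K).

0.168

Since both paths have the same order in A, the concentration cancels and S_{D/U} = k_D/k_U = (A_D/A_U)·exp[(E_U−E_D)/(RT)].
(E_U−E_D)/(RT) = (69.5−26.4)×10³/(8.314×768) = 43100/6385 = 6.750.
k_D/k_U = (3.18×10^12/1.62×10^16)·exp(6.750) = 1.963×10^-4 × 854.1 = 0.168.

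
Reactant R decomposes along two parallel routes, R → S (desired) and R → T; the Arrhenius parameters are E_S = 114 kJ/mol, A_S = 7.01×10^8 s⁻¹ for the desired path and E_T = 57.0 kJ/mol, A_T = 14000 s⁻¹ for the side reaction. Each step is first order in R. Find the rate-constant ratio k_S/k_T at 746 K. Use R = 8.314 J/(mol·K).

k_S/k_T = (A_S/A_T)·exp[−(E_S−E_T)/(RT)] = (A_S/A_T)·exp[(E_T−E_S)/(RT)].
(E_T−E_S)/(RT) = (57.0−114)×10³/(8.314×746) = -57000/6202 = -9.190.
k_S/k_T = (7.01×10^8/14000)·exp(-9.190) = 50071 × 1.020×10^-4 = 5.11.
Since E_S > E_T, raising the temperature improves selectivity toward S.

5.11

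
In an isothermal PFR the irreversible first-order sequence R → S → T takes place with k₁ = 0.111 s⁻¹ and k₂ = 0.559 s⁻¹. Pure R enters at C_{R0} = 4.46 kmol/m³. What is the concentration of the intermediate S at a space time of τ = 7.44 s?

For first-order series with pure R initially, C_S(τ) = k₁C_{R0}/(k₂−k₁)·(e^(−k₁τ) − e^(−k₂τ)).
e^(−k₁τ) = e^(−0.111×7.44) = e^(−0.8258) = 0.4379; e^(−k₂τ) = e^(−4.159) = 0.01562.
C_S = 0.111×4.46/(0.559−0.111) × (0.4379−0.01562) = 1.105×0.4222 = 0.4666 kmol/m³.

0.467 kmol/m³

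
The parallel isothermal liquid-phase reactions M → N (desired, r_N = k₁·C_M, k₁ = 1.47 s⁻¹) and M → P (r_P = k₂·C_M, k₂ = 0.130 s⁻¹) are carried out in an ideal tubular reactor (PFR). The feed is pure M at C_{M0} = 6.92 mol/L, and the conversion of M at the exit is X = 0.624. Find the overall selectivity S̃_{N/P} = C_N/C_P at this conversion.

C_M = C_{M0}(1−X) = 2.602 mol/L.
Both paths are first order in M, so the instantaneous fraction to N is constant: dC_N/d(−C_M) = k₁/(k₁+k₂) = 0.9187.
C_N = 0.9187·(C_{M0}−C_M) = 0.9187×4.318 = 3.97 mol/L.
C_P = (C_{M0}−C_M)−C_N = 0.3508 mol/L; S̃_{N/P} = 3.967/0.3508 = 11.3.

11.3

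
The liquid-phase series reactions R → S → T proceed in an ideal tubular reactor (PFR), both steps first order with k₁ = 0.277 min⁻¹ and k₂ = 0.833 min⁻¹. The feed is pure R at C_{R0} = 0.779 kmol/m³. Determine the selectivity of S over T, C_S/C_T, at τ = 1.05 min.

For first-order series with pure R initially, C_S(τ) = k₁C_{R0}/(k₂−k₁)·(e^(−k₁τ) − e^(−k₂τ)).
e^(−k₁τ) = e^(−0.277×1.05) = e^(−0.2909) = 0.7476; e^(−k₂τ) = e^(−0.8747) = 0.4170.
C_S = 0.277×0.779/(0.833−0.277) × (0.7476−0.4170) = 0.3881×0.3306 = 0.1283 kmol/m³.
C_R = C_{R0}e^(−k₁τ) = 0.5824 kmol/m³, so C_T = C_{R0}−C_R−C_S = 0.06828 kmol/m³; C_S/C_T = 1.88.

1.88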